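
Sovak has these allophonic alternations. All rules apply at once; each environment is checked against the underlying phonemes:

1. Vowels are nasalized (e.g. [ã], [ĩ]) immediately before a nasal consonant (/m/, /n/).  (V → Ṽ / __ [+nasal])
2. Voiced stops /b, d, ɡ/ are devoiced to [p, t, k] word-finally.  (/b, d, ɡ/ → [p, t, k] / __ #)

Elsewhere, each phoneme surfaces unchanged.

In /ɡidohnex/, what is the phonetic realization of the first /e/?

/e/ (between /n/ and /x/) is in the target of rule 1 but the environment (before a nasal consonant) is not met → [e].

[e]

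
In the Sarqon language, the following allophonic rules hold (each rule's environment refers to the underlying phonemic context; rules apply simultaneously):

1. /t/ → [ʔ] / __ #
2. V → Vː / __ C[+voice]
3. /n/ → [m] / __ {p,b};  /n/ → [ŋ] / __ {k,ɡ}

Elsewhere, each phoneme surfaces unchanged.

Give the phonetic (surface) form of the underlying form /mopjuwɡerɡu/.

/m/ — not in any rule's target class → [m].
/o/ — between /m/ and /p/; rule 2 does not apply here → [o].
/p/ — not in any rule's target class → [p].
/j/ (between /p/ and /u/) is unaffected → [j].
/u/ (between /j/ and /w/): before a voiced consonant, so rule 2 applies → [uː].
/w/ (between /u/ and /ɡ/) is unaffected → [w].
/ɡ/ (between /w/ and /e/): no rule targets it → [ɡ].
/e/ (between /ɡ/ and /r/) occurs before a voiced consonant → [eː] by rule 2.
/r/ (between /e/ and /ɡ/) is unaffected → [r].
/ɡ/ (between /r/ and /u/) is unaffected → [ɡ].
/u/ (word-final) fails the environment for rule 2, so it stays [u].

[mopjuːwɡeːrɡu]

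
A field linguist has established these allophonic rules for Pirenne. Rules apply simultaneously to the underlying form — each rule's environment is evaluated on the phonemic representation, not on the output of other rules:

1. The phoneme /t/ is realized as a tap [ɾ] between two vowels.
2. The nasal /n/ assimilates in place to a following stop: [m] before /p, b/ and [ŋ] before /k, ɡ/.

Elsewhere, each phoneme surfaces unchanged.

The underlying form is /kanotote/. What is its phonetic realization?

[kanoɾoɾe]

/k/ — not in any rule's target class → [k].
/a/ (between /k/ and /n/) is unaffected → [a].
/n/ (between /a/ and /o/) fails the environment for rule 2, so it stays [n].
/o/ — not in any rule's target class → [o].
Rule 1 applies to /t/ (between /o/ and /o/: between two vowels) → [ɾ].
/o/ — not in any rule's target class → [o].
/t/ (between /o/ and /e/): between two vowels, so rule 1 applies → [ɾ].
/e/ (word-final) is unaffected → [e].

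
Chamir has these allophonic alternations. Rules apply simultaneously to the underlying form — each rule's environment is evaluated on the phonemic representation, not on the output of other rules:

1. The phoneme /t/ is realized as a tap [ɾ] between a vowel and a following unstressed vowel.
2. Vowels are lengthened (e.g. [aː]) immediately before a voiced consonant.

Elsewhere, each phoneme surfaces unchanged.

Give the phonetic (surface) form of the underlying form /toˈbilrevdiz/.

/t/ (word-initial): rule 1 targets it, but not between a vowel and a following unstressed vowel → unchanged [t].
/o/ — between /t/ and /b/, before a voiced consonant — surfaces as [oː] (rule 2).
/b/ stays [b].
/i/ (between /b/ and /l/): before a voiced consonant, so rule 2 applies → [iː].
/l/ stays [l].
/r/ stays [r].
/e/ (between /r/ and /v/) occurs before a voiced consonant → [eː] by rule 2.
/v/ stays [v].
/d/ (between /v/ and /i/) is unaffected → [d].
/i/ (between /d/ and /z/): before a voiced consonant, so rule 2 applies → [iː].
/z/ stays [z].

[toːˈbiːlreːvdiːz]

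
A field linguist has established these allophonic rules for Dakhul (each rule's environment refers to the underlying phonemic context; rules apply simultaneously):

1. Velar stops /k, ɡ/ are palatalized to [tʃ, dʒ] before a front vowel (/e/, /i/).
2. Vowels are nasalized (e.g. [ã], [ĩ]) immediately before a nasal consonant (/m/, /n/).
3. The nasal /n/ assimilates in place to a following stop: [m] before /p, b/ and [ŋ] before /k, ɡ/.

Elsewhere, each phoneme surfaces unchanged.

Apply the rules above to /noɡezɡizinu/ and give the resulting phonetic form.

/n/ (word-initial) fails the environment for rule 3, so it stays [n].
/o/ (between /n/ and /ɡ/): rule 2 targets it, but not before a nasal consonant → unchanged [o].
Rule 1 applies to /ɡ/ (between /o/ and /e/: before a front vowel) → [dʒ].
/e/ (between /ɡ/ and /z/): rule 2 targets it, but not before a nasal consonant → unchanged [e].
/z/ (between /e/ and /ɡ/) is unaffected → [z].
/ɡ/ (between /z/ and /i/): before a front vowel, so rule 1 applies → [dʒ].
/i/ (between /ɡ/ and /z/) is in the target of rule 2 but the environment (before a nasal consonant) is not met → [i].
/z/ (between /i/ and /i/) is unaffected → [z].
Rule 2 applies to /i/ (between /z/ and /n/: before a nasal consonant) → [ĩ].
/n/ — between /i/ and /u/; rule 3 does not apply here → [n].
/u/ (word-final): rule 2 targets it, but not before a nasal consonant → unchanged [u].

[nodʒezdʒizĩnu]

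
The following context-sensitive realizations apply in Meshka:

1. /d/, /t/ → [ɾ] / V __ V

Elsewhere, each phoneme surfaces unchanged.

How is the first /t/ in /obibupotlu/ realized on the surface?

[t]

/t/ (between /o/ and /l/) fails the environment for rule 1, so it stays [t].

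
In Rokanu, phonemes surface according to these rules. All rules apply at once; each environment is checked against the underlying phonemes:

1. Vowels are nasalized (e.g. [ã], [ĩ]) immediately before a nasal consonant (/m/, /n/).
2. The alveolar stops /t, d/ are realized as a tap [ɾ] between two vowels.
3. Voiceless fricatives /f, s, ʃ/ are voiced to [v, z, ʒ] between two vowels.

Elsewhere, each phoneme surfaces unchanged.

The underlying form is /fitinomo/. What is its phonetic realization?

/f/ (word-initial) fails the environment for rule 3, so it stays [f].
/i/ (between /f/ and /t/) fails the environment for rule 1, so it stays [i].
/t/ (between /i/ and /i/): between two vowels, so rule 2 applies → [ɾ].
/i/ — between /t/ and /n/, before a nasal consonant — surfaces as [ĩ] (rule 1).
/n/ — not in any rule's target class → [n].
Rule 1 applies to /o/ (between /n/ and /m/: before a nasal consonant) → [õ].
/m/ (between /o/ and /o/): no rule targets it → [m].
/o/ (word-final) fails the environment for rule 1, so it stays [o].

[fiɾĩnõmo]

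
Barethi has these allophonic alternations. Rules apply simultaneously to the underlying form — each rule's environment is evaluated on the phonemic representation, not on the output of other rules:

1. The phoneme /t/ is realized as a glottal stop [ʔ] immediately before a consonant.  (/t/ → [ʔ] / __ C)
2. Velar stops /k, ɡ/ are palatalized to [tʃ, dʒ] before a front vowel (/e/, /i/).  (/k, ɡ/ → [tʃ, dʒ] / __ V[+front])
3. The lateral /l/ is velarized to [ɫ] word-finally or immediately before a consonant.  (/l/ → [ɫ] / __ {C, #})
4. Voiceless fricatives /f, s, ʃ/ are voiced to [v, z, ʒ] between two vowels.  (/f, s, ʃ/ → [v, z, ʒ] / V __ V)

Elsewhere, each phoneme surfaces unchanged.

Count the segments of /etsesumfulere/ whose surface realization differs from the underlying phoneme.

2

Segments that undergo a rule: /t/ → [ʔ] (rule 1); /s/ → [z] (rule 4).
All other segments surface unchanged.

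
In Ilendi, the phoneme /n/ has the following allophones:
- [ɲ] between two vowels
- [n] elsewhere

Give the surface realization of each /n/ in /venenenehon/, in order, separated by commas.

Occurrence 1 (position 3): between two vowels → [ɲ].
Occurrence 2 (position 5): between two vowels → [ɲ].
Occurrence 3 (position 7): between two vowels → [ɲ].
Occurrence 4 (position 11): no conditioning environment matches → elsewhere allophone [n].

[ɲ], [ɲ], [ɲ], [n]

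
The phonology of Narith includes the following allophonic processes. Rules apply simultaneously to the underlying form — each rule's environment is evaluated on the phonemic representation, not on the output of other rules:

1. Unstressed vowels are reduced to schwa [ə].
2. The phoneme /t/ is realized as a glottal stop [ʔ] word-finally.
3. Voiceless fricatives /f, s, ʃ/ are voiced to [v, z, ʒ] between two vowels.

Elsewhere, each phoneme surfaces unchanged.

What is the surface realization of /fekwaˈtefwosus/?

[fəkwəˈtefwəzəs]

/f/ (word-initial): rule 3 targets it, but not between two vowels → unchanged [f].
/e/ — between /f/ and /k/, in an unstressed syllable — surfaces as [ə] (rule 1).
/k/ stays [k].
/w/ (between /k/ and /a/) is unaffected → [w].
/a/ — between /w/ and /t/, in an unstressed syllable — surfaces as [ə] (rule 1).
/t/ — between /a/ and /e/; rule 2 does not apply here → [t].
/e/ (between /t/ and /f/): rule 1 targets it, but not in an unstressed syllable → unchanged [e].
/f/ (between /e/ and /w/) fails the environment for rule 3, so it stays [f].
/w/ (between /f/ and /o/) is unaffected → [w].
/o/ (between /w/ and /s/): in an unstressed syllable, so rule 1 applies → [ə].
/s/ meets the environment for rule 3 (between two vowels) → [z].
/u/ (between /s/ and /s/) occurs in an unstressed syllable → [ə] by rule 1.
/s/ (word-final) fails the environment for rule 3, so it stays [s].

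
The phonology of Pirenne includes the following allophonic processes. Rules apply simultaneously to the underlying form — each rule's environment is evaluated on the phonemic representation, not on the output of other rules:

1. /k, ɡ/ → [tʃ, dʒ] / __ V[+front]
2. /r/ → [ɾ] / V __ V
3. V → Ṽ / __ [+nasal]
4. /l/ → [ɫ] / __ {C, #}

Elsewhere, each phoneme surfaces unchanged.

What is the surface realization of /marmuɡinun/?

/m/ stays [m].
/a/ — between /m/ and /r/; rule 3 does not apply here → [a].
/r/ (between /a/ and /m/) is in the target of rule 2 but the environment (between two vowels) is not met → [r].
/m/ (between /r/ and /u/): no rule targets it → [m].
/u/ — between /m/ and /ɡ/; rule 3 does not apply here → [u].
/ɡ/ (between /u/ and /i/) occurs before a front vowel → [dʒ] by rule 1.
Rule 3 applies to /i/ (between /ɡ/ and /n/: before a nasal consonant) → [ĩ].
/n/ — not in any rule's target class → [n].
/u/ — between /n/ and /n/, before a nasal consonant — surfaces as [ũ] (rule 3).
/n/ stays [n].

[marmudʒĩnũn]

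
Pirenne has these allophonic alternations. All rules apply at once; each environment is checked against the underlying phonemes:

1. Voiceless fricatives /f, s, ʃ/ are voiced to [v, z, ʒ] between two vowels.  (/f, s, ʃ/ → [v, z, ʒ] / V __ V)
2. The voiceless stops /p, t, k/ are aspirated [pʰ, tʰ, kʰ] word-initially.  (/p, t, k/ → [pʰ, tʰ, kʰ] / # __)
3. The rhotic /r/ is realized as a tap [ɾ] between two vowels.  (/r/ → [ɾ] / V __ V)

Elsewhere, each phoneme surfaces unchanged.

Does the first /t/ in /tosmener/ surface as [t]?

/t/ meets the environment for rule 2 (word-initially) → [tʰ].
The actual realization is [tʰ], not [t].

No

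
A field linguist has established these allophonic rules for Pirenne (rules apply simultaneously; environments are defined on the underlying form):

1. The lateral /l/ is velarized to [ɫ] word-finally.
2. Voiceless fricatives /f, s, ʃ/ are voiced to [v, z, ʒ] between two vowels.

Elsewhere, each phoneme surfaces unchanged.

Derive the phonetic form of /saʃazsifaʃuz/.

/s/ — word-initial; rule 2 does not apply here → [s].
/a/ — not in any rule's target class → [a].
Rule 2 applies to /ʃ/ (between /a/ and /a/: between two vowels) → [ʒ].
/a/ (between /ʃ/ and /z/): no rule targets it → [a].
/z/ — not in any rule's target class → [z].
/s/ (between /z/ and /i/) fails the environment for rule 2, so it stays [s].
/i/ (between /s/ and /f/): no rule targets it → [i].
Rule 2 applies to /f/ (between /i/ and /a/: between two vowels) → [v].
/a/ (between /f/ and /ʃ/) is unaffected → [a].
Rule 2 applies to /ʃ/ (between /a/ and /u/: between two vowels) → [ʒ].
/u/ (between /ʃ/ and /z/) is unaffected → [u].
/z/ — not in any rule's target class → [z].

[saʒazsivaʒuz]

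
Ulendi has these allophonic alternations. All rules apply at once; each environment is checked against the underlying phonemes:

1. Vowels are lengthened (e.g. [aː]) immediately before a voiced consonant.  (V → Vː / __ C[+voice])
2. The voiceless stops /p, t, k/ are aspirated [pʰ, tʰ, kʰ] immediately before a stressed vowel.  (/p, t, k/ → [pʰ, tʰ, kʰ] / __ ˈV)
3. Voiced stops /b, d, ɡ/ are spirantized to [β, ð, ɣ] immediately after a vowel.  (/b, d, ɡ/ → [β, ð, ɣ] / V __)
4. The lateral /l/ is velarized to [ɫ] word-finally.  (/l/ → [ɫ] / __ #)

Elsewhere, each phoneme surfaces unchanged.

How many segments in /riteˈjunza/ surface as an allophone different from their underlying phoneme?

Segments that undergo a rule: /e/ → [eː] (rule 1); /u/ → [uː] (rule 1).
All other segments surface unchanged.

2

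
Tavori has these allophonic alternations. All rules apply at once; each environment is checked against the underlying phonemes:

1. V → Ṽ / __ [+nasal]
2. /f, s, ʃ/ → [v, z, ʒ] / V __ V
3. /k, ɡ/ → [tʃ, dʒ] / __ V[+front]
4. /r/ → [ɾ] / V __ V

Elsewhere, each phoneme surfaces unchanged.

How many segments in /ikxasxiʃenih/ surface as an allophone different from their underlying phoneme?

2

Segments that undergo a rule: /ʃ/ → [ʒ] (rule 2); /e/ → [ẽ] (rule 1).
All other segments surface unchanged.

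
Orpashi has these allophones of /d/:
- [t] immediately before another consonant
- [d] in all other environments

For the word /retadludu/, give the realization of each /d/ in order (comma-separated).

Occurrence 1 (position 5): immediately before another consonant → [t].
Occurrence 2 (position 8): no conditioning environment matches → elsewhere allophone [d].

[t], [d]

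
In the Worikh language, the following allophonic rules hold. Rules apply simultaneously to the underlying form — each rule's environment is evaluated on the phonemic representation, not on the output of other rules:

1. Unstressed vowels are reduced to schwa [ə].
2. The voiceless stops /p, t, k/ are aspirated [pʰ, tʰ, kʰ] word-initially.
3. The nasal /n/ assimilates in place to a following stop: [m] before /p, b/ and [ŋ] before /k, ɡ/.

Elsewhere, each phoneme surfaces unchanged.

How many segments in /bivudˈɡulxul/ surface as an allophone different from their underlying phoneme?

Segments that undergo a rule: /i/ → [ə] (rule 1); /u/ → [ə] (rule 1); /u/ → [ə] (rule 1).
All other segments surface unchanged.

3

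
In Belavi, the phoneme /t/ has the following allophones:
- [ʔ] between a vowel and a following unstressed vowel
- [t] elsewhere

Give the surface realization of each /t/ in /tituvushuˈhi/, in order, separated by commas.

Occurrence 1 (position 1): no conditioning environment matches → elsewhere allophone [t].
Occurrence 2 (position 3): between a vowel and a following unstressed vowel → [ʔ].

[t], [ʔ]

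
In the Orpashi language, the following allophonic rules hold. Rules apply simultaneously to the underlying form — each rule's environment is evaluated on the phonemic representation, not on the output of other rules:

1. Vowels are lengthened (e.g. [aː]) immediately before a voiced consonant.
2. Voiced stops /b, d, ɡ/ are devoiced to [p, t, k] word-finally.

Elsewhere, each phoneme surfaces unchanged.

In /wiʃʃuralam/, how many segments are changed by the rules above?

3

Segments that undergo a rule: /u/ → [uː] (rule 1); /a/ → [aː] (rule 1); /a/ → [aː] (rule 1).
All other segments surface unchanged.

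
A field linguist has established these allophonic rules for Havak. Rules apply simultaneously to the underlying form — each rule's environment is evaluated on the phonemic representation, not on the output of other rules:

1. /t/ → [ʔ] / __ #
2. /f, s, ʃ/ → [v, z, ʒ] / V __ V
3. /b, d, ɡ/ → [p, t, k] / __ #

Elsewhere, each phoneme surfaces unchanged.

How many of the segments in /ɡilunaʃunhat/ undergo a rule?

2

Segments that undergo a rule: /ʃ/ → [ʒ] (rule 2); /t/ → [ʔ] (rule 1).
All other segments surface unchanged.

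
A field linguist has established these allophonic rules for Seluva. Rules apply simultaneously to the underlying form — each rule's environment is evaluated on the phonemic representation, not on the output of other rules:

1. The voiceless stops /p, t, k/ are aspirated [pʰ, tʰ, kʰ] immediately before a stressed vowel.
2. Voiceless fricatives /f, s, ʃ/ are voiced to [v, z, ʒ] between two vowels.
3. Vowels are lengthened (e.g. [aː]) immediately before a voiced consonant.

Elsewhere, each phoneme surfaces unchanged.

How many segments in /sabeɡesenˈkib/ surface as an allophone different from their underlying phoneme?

Segments that undergo a rule: /a/ → [aː] (rule 3); /e/ → [eː] (rule 3); /s/ → [z] (rule 2); /e/ → [eː] (rule 3); /k/ → [kʰ] (rule 1); /i/ → [iː] (rule 3).
All other segments surface unchanged.

6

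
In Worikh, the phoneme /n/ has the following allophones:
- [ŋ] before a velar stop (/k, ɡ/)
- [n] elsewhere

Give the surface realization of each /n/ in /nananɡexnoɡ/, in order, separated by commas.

[n], [n], [ŋ], [n]

Occurrence 1 (position 1): no conditioning environment matches → elsewhere allophone [n].
Occurrence 2 (position 3): no conditioning environment matches → elsewhere allophone [n].
Occurrence 3 (position 5): before a velar stop → [ŋ].
Occurrence 4 (position 9): no conditioning environment matches → elsewhere allophone [n].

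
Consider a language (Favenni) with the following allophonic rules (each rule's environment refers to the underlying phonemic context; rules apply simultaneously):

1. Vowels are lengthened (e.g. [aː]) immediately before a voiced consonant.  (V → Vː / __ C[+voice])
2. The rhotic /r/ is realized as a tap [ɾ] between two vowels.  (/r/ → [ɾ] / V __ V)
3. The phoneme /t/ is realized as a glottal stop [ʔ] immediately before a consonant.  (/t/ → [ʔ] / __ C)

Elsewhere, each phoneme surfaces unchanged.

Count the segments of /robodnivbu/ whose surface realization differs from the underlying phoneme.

3

Segments that undergo a rule: /o/ → [oː] (rule 1); /o/ → [oː] (rule 1); /i/ → [iː] (rule 1).
All other segments surface unchanged.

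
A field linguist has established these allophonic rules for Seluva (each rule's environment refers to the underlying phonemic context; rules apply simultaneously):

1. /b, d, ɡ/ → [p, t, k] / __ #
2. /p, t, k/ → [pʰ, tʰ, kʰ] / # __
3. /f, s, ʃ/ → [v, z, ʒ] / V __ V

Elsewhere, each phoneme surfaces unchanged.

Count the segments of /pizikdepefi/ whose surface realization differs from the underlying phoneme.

Segments that undergo a rule: /p/ → [pʰ] (rule 2); /f/ → [v] (rule 3).
All other segments surface unchanged.

2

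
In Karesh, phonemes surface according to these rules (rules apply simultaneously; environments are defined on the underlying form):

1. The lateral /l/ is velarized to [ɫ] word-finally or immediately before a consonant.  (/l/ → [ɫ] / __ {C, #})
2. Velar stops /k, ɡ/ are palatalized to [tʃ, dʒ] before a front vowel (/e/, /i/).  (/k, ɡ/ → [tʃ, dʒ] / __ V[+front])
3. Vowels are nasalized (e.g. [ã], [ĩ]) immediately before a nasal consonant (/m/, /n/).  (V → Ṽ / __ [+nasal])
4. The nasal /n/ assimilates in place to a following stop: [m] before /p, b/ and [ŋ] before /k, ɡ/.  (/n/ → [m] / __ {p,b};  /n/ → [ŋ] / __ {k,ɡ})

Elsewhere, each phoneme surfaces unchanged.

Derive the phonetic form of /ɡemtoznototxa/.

[dʒẽmtoznototxa]

/ɡ/ (word-initial) occurs before a front vowel → [dʒ] by rule 2.
Rule 3 applies to /e/ (between /ɡ/ and /m/: before a nasal consonant) → [ẽ].
/m/ (between /e/ and /t/) is unaffected → [m].
/t/ (between /m/ and /o/): no rule targets it → [t].
/o/ (between /t/ and /z/) fails the environment for rule 3, so it stays [o].
/z/ (between /o/ and /n/) is unaffected → [z].
/n/ (between /z/ and /o/) is in the target of rule 4 but the environment (before a labial or velar stop) is not met → [n].
/o/ — between /n/ and /t/; rule 3 does not apply here → [o].
/t/ — not in any rule's target class → [t].
/o/ — between /t/ and /t/; rule 3 does not apply here → [o].
/t/ stays [t].
/x/ (between /t/ and /a/) is unaffected → [x].
/a/ — word-final; rule 3 does not apply here → [a].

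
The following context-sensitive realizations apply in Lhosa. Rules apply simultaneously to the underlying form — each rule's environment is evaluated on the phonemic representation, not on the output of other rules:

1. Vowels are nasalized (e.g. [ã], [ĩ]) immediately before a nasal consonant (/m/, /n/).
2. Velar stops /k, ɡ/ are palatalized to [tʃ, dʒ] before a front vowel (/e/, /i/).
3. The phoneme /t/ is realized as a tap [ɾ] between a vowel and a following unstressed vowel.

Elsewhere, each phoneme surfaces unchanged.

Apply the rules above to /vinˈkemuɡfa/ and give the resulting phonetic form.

[vĩnˈtʃẽmuɡfa]

/v/ (word-initial): no rule targets it → [v].
/i/ meets the environment for rule 1 (before a nasal consonant) → [ĩ].
/n/ (between /i/ and /k/) is unaffected → [n].
/k/ meets the environment for rule 2 (before a front vowel) → [tʃ].
Rule 1 applies to /e/ (between /k/ and /m/: before a nasal consonant) → [ẽ].
/m/ — not in any rule's target class → [m].
/u/ (between /m/ and /ɡ/): rule 1 targets it, but not before a nasal consonant → unchanged [u].
/ɡ/ (between /u/ and /f/) fails the environment for rule 2, so it stays [ɡ].
/f/ stays [f].
/a/ (word-final) is in the target of rule 1 but the environment (before a nasal consonant) is not met → [a].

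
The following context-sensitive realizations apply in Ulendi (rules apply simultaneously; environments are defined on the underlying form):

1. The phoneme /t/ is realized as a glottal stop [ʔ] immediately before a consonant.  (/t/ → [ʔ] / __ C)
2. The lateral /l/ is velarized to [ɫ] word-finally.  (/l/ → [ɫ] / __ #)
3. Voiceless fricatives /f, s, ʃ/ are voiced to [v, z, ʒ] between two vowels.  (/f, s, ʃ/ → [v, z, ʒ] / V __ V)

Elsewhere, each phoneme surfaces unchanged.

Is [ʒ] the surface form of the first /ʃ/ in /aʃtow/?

No

/ʃ/ (between /a/ and /t/) is in the target of rule 3 but the environment (between two vowels) is not met → [ʃ].
The actual realization is [ʃ], not [ʒ].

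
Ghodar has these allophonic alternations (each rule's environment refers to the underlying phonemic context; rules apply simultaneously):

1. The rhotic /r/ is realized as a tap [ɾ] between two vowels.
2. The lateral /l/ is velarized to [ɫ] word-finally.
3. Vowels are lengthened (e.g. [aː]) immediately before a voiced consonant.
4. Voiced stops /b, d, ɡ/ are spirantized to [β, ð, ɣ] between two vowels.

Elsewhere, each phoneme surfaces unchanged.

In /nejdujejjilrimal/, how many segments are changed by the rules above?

7

Segments that undergo a rule: /e/ → [eː] (rule 3); /u/ → [uː] (rule 3); /e/ → [eː] (rule 3); /i/ → [iː] (rule 3); /i/ → [iː] (rule 3); /a/ → [aː] (rule 3); /l/ → [ɫ] (rule 2).
All other segments surface unchanged.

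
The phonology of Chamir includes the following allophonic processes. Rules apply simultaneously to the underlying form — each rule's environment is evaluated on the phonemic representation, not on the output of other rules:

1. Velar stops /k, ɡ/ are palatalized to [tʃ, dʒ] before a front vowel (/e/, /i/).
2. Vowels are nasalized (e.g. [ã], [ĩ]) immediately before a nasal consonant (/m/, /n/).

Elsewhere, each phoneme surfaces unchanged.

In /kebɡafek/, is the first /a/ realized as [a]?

Yes

/a/ (between /ɡ/ and /f/) is in the target of rule 2 but the environment (before a nasal consonant) is not met → [a].
The actual realization is [a], which matches [a].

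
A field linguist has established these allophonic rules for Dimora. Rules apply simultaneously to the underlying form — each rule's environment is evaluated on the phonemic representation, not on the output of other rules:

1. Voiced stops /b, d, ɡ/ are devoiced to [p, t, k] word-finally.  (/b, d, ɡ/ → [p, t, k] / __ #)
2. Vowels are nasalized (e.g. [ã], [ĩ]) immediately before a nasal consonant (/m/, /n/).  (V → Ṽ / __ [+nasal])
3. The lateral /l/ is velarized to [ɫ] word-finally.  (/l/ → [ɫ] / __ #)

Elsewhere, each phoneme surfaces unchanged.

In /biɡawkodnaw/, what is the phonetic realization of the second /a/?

/a/ (between /n/ and /w/) fails the environment for rule 2, so it stays [a].

[a]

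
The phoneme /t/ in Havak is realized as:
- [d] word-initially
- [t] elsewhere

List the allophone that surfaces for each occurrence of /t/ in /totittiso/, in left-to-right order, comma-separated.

[d], [t], [t], [t]

Occurrence 1 (position 1): word-initially → [d].
Occurrence 2 (position 3): no conditioning environment matches → elsewhere allophone [t].
Occurrence 3 (position 5): no conditioning environment matches → elsewhere allophone [t].
Occurrence 4 (position 6): no conditioning environment matches → elsewhere allophone [t].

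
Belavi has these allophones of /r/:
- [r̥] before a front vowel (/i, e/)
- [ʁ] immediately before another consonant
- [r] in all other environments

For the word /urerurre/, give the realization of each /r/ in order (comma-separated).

[r̥], [r], [ʁ], [r̥]

Occurrence 1 (position 2): before a front vowel (/i, e/) → [r̥].
Occurrence 2 (position 4): no conditioning environment matches → elsewhere allophone [r].
Occurrence 3 (position 6): immediately before another consonant → [ʁ].
Occurrence 4 (position 7): before a front vowel (/i, e/) → [r̥].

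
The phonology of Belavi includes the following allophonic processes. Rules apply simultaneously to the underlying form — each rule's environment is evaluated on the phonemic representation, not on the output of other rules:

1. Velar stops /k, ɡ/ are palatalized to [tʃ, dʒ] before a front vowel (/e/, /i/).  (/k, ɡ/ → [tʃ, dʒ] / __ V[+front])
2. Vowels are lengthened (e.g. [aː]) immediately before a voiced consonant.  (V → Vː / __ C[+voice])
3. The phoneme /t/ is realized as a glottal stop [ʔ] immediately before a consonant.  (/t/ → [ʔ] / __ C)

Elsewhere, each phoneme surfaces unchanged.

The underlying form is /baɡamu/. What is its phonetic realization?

/b/ (word-initial): no rule targets it → [b].
/a/ (between /b/ and /ɡ/): before a voiced consonant, so rule 2 applies → [aː].
/ɡ/ (between /a/ and /a/): rule 1 targets it, but not before a front vowel → unchanged [ɡ].
/a/ (between /ɡ/ and /m/) occurs before a voiced consonant → [aː] by rule 2.
/m/ (between /a/ and /u/): no rule targets it → [m].
/u/ (word-final) is in the target of rule 2 but the environment (before a voiced consonant) is not met → [u].

[baːɡaːmu]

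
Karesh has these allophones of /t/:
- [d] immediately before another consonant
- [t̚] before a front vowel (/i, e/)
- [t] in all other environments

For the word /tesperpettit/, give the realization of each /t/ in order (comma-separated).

Occurrence 1 (position 1): before a front vowel (/i, e/) → [t̚].
Occurrence 2 (position 9): immediately before another consonant → [d].
Occurrence 3 (position 10): before a front vowel (/i, e/) → [t̚].
Occurrence 4 (position 12): no conditioning environment matches → elsewhere allophone [t].

[t̚], [d], [t̚], [t]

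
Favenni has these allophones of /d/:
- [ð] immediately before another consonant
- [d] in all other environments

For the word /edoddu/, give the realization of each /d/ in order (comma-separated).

Occurrence 1 (position 2): no conditioning environment matches → elsewhere allophone [d].
Occurrence 2 (position 4): immediately before another consonant → [ð].
Occurrence 3 (position 5): no conditioning environment matches → elsewhere allophone [d].

[d], [ð], [d]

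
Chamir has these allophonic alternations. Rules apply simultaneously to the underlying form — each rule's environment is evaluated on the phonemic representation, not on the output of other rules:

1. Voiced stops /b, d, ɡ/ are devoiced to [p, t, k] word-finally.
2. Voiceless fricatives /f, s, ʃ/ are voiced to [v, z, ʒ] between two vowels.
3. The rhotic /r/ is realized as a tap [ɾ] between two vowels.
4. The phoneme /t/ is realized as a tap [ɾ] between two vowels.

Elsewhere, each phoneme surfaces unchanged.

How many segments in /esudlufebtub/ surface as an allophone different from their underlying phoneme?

Segments that undergo a rule: /s/ → [z] (rule 2); /f/ → [v] (rule 2); /b/ → [p] (rule 1).
All other segments surface unchanged.

3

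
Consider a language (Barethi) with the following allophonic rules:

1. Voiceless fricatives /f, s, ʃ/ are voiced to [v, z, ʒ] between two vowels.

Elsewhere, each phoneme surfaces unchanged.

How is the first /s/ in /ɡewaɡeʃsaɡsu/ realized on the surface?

[s]

/s/ (between /ʃ/ and /a/): rule 1 targets it, but not between two vowels → unchanged [s].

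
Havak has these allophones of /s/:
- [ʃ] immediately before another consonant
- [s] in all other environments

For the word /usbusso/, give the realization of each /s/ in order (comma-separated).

[ʃ], [ʃ], [s]

Occurrence 1 (position 2): immediately before another consonant → [ʃ].
Occurrence 2 (position 5): immediately before another consonant → [ʃ].
Occurrence 3 (position 6): no conditioning environment matches → elsewhere allophone [s].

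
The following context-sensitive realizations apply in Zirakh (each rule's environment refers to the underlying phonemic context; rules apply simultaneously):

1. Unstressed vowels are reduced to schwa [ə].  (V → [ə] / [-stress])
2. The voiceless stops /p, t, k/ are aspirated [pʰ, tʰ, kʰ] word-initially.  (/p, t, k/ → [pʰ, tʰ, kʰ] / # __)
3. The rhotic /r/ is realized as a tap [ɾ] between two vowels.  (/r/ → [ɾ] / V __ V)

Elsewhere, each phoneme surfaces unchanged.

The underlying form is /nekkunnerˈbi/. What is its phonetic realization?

[nəkkənnərˈbi]

/e/ — between /n/ and /k/, in an unstressed syllable — surfaces as [ə] (rule 1).
/k/ (between /e/ and /k/): rule 2 targets it, but not word-initially → unchanged [k].
/k/ (between /k/ and /u/) is in the target of rule 2 but the environment (word-initially) is not met → [k].
/u/ (between /k/ and /n/) occurs in an unstressed syllable → [ə] by rule 1.
Rule 1 applies to /e/ (between /n/ and /r/: in an unstressed syllable) → [ə].
/r/ (between /e/ and /b/): rule 3 targets it, but not between two vowels → unchanged [r].
/i/ (word-final): rule 1 targets it, but not in an unstressed syllable → unchanged [i].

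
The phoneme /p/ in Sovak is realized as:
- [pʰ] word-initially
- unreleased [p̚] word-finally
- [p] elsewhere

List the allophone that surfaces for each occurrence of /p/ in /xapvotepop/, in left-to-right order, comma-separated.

[p], [p], [p̚]

Occurrence 1 (position 3): no conditioning environment matches → elsewhere allophone [p].
Occurrence 2 (position 8): no conditioning environment matches → elsewhere allophone [p].
Occurrence 3 (position 10): word-finally → [p̚].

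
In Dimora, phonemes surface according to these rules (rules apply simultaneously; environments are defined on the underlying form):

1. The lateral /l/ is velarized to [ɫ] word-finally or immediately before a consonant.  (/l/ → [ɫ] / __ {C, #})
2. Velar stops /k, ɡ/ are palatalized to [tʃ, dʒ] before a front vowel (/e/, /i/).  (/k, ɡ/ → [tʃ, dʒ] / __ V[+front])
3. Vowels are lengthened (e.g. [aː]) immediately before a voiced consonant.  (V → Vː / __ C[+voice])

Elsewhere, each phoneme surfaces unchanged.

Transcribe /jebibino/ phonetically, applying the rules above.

[jeːbiːbiːno]

/j/ (word-initial) is unaffected → [j].
/e/ (between /j/ and /b/) occurs before a voiced consonant → [eː] by rule 3.
/b/ — not in any rule's target class → [b].
/i/ (between /b/ and /b/): before a voiced consonant, so rule 3 applies → [iː].
/b/ — not in any rule's target class → [b].
/i/ (between /b/ and /n/): before a voiced consonant, so rule 3 applies → [iː].
/n/ (between /i/ and /o/): no rule targets it → [n].
/o/ — word-final; rule 3 does not apply here → [o].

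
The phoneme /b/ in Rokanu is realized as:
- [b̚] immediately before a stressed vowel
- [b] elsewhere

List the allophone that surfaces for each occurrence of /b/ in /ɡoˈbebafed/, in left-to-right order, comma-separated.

Occurrence 1 (position 3): immediately before a stressed vowel → [b̚].
Occurrence 2 (position 5): no conditioning environment matches → elsewhere allophone [b].

[b̚], [b]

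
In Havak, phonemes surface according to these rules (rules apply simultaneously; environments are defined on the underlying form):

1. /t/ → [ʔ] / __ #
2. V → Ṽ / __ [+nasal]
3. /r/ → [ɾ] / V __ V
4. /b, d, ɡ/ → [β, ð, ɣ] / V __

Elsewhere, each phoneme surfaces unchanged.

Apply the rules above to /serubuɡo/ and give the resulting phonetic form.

[seɾuβuɣo]

/s/ — not in any rule's target class → [s].
/e/ (between /s/ and /r/): rule 2 targets it, but not before a nasal consonant → unchanged [e].
Rule 3 applies to /r/ (between /e/ and /u/: between two vowels) → [ɾ].
/u/ (between /r/ and /b/) fails the environment for rule 2, so it stays [u].
Rule 4 applies to /b/ (between /u/ and /u/: immediately after a vowel) → [β].
/u/ (between /b/ and /ɡ/): rule 2 targets it, but not before a nasal consonant → unchanged [u].
/ɡ/ (between /u/ and /o/): immediately after a vowel, so rule 4 applies → [ɣ].
/o/ — word-final; rule 2 does not apply here → [o].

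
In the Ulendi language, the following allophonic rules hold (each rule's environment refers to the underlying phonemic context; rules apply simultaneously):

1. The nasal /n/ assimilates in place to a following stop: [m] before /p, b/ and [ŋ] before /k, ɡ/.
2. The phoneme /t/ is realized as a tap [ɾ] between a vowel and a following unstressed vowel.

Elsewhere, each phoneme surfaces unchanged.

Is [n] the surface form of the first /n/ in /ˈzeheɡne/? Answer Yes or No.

/n/ — between /ɡ/ and /e/; rule 1 does not apply here → [n].
The actual realization is [n], which matches [n].

Yes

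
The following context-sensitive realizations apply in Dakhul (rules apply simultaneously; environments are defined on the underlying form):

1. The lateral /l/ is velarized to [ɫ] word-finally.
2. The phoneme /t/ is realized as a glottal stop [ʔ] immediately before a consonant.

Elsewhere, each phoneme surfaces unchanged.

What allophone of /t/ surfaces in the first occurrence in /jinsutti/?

[ʔ]

/t/ meets the environment for rule 2 (immediately before a consonant) → [ʔ].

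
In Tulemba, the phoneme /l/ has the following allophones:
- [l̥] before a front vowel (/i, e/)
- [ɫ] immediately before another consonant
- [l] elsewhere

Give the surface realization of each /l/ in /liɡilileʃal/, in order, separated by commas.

[l̥], [l̥], [l̥], [l]

Occurrence 1 (position 1): before a front vowel (/i, e/) → [l̥].
Occurrence 2 (position 5): before a front vowel (/i, e/) → [l̥].
Occurrence 3 (position 7): before a front vowel (/i, e/) → [l̥].
Occurrence 4 (position 11): no conditioning environment matches → elsewhere allophone [l].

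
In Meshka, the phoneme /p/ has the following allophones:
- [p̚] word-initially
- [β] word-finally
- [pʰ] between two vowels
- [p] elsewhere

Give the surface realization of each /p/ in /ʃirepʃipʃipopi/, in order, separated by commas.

[p], [p], [pʰ], [pʰ]

Occurrence 1 (position 5): no conditioning environment matches → elsewhere allophone [p].
Occurrence 2 (position 8): no conditioning environment matches → elsewhere allophone [p].
Occurrence 3 (position 11): between two vowels → [pʰ].
Occurrence 4 (position 13): between two vowels → [pʰ].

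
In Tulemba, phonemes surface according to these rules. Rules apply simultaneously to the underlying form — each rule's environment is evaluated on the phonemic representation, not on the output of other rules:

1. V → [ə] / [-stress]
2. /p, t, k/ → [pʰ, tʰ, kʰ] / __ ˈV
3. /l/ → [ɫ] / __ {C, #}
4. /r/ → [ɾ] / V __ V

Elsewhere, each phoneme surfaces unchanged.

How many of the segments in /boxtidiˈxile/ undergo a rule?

Segments that undergo a rule: /o/ → [ə] (rule 1); /i/ → [ə] (rule 1); /i/ → [ə] (rule 1); /e/ → [ə] (rule 1).
All other segments surface unchanged.

4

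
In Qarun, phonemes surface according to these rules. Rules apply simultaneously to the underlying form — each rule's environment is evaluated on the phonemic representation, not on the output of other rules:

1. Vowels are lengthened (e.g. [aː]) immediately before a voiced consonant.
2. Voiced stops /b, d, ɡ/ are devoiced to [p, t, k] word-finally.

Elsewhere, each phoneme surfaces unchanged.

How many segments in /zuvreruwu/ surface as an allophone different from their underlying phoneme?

3

Segments that undergo a rule: /u/ → [uː] (rule 1); /e/ → [eː] (rule 1); /u/ → [uː] (rule 1).
All other segments surface unchanged.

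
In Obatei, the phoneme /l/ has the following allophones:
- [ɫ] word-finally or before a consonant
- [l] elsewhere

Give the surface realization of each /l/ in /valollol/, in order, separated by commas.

[l], [ɫ], [l], [ɫ]

Occurrence 1 (position 3): no conditioning environment matches → elsewhere allophone [l].
Occurrence 2 (position 5): word-finally or before a consonant → [ɫ].
Occurrence 3 (position 6): no conditioning environment matches → elsewhere allophone [l].
Occurrence 4 (position 8): word-finally or before a consonant → [ɫ].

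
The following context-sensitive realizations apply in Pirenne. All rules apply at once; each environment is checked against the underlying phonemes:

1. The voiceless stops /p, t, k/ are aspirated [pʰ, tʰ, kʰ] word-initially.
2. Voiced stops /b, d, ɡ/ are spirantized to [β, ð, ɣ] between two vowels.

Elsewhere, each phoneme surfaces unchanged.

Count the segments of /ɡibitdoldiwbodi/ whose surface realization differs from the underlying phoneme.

Segments that undergo a rule: /b/ → [β] (rule 2); /d/ → [ð] (rule 2).
All other segments surface unchanged.

2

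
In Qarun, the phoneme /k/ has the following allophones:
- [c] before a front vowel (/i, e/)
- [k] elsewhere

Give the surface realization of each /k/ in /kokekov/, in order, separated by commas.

Occurrence 1 (position 1): no conditioning environment matches → elsewhere allophone [k].
Occurrence 2 (position 3): before a front vowel → [c].
Occurrence 3 (position 5): no conditioning environment matches → elsewhere allophone [k].

[k], [c], [k]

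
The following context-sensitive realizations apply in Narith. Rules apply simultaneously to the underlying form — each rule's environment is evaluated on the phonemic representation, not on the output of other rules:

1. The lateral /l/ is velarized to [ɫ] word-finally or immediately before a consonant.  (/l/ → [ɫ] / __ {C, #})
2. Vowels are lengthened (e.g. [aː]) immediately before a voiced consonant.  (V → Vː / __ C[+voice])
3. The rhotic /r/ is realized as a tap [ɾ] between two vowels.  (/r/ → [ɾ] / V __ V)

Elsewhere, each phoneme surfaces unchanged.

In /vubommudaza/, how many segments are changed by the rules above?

4

Segments that undergo a rule: /u/ → [uː] (rule 2); /o/ → [oː] (rule 2); /u/ → [uː] (rule 2); /a/ → [aː] (rule 2).
All other segments surface unchanged.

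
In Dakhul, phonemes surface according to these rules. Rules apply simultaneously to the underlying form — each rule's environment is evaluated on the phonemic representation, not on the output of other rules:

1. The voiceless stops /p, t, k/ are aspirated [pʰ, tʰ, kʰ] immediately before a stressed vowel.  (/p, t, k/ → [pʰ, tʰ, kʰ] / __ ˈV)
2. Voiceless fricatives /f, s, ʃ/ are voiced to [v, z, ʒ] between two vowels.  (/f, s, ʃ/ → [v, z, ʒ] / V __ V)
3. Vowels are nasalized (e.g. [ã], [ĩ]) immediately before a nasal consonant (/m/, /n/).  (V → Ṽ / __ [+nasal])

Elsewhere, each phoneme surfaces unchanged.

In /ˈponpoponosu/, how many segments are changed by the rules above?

Segments that undergo a rule: /p/ → [pʰ] (rule 1); /o/ → [õ] (rule 3); /o/ → [õ] (rule 3); /s/ → [z] (rule 2).
All other segments surface unchanged.

4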